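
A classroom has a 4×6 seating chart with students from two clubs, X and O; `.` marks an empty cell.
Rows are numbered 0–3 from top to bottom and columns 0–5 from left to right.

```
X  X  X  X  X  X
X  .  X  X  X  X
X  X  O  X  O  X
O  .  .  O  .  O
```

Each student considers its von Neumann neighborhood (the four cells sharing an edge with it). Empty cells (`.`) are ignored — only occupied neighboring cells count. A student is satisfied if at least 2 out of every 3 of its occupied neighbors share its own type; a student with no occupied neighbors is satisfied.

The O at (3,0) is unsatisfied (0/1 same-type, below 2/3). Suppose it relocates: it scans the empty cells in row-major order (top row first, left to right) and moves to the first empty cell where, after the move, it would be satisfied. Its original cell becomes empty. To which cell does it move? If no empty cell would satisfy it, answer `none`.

(3,2)

Vacating (3,0). Empty cells in order:
  (1,1): 0/4 same-type → still unsatisfied.
  (3,1): 0/1 same-type → still unsatisfied.
  (3,2): 2/2 same-type → satisfied — stop here.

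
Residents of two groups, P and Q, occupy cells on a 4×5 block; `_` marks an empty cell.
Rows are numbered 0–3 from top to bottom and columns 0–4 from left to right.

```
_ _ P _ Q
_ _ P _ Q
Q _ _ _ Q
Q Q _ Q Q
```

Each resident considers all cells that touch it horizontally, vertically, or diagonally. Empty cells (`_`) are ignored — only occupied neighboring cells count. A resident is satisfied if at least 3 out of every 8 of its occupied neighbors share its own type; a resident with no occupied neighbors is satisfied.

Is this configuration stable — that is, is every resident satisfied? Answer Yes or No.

(0,2)P 1/1 ✓
(0,4)Q 1/1 ✓
(1,2)P 1/1 ✓
(1,4)Q 2/2 ✓
(2,0)Q 2/2 ✓
(2,4)Q 3/3 ✓
(3,0)Q 2/2 ✓
(3,1)Q 2/2 ✓
(3,3)Q 2/2 ✓
(3,4)Q 2/2 ✓
All meet the threshold, so the configuration is stable.

Yes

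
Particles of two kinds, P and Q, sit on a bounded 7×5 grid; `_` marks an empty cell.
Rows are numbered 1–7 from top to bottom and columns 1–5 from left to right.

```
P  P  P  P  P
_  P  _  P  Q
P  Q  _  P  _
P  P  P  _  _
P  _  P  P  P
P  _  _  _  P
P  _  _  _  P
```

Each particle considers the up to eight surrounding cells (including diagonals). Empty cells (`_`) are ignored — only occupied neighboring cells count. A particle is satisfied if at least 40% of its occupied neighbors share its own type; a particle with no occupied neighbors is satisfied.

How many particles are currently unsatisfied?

Row 1: (1,1)P 2/2 ✓ · (1,2)P 3/3 ✓ · (1,3)P 4/4 ✓ · (1,4)P 3/4 ✓ · (1,5)P 2/3 ✓
Row 2: (2,2)P 4/5 ✓ · (2,4)P 4/5 ✓ · (2,5)Q 0/4 ✗
Row 3: (3,1)P 3/4 ✓ · (3,2)Q 0/5 ✗ · (3,4)P 2/3 ✓
Row 4: (4,1)P 3/4 ✓ · (4,2)P 5/6 ✓ · (4,3)P 4/5 ✓
Row 5: (5,1)P 3/3 ✓ · (5,3)P 3/3 ✓ · (5,4)P 4/4 ✓ · (5,5)P 2/2 ✓
Row 6: (6,1)P 2/2 ✓ · (6,5)P 3/3 ✓
Row 7: (7,1)P 1/1 ✓ · (7,5)P 1/1 ✓
Unsatisfied: (2,5), (3,2) — 2 in total.

2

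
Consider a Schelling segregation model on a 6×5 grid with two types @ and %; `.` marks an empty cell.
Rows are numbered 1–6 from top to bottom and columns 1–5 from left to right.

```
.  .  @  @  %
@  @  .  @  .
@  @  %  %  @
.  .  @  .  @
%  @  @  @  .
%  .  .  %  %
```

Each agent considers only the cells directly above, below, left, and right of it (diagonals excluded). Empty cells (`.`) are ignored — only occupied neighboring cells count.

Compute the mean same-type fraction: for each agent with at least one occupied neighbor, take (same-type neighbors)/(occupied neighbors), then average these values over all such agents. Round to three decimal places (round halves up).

(1,3)@ 1/1
(1,4)@ 2/3
(1,5)% 0/1
(2,1)@ 2/2
(2,2)@ 2/2
(2,4)@ 1/2
(3,1)@ 2/2
(3,2)@ 2/3
(3,3)% 1/3
(3,4)% 1/3
(3,5)@ 1/2
(4,3)@ 1/2
(4,5)@ 1/1
(5,1)% 1/2
(5,2)@ 1/2
(5,3)@ 3/3
(5,4)@ 1/2
(6,1)% 1/1
(6,4)% 1/2
(6,5)% 1/1
Sum over 20 agents: 1/1 + 2/3 + 0/1 + 2/2 + 2/2 + 1/2 + 2/2 + 2/3 + 1/3 + 1/3 + 1/2 + 1/2 + 1/1 + 1/2 + 1/2 + 3/3 + 1/2 + 1/1 + 1/2 + 1/1 = 27/2; mean = 27/2 ÷ 20 = 27/40 = 0.675 → 0.675.

0.675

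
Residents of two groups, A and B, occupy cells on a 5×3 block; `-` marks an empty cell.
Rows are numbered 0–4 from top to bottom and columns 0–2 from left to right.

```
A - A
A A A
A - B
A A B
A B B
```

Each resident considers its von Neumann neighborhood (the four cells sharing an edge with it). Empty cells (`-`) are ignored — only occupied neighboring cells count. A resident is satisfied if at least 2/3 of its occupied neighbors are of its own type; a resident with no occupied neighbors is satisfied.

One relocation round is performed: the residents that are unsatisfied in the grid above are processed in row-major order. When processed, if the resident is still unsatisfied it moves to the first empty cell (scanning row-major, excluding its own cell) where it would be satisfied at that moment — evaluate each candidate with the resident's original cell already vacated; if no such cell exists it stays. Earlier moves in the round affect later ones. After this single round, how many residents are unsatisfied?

1

Initially unsatisfied (in order): (2,2), (3,1), (4,0), (4,1).
  (2,2): no empty cell satisfies it; stays.
  (3,1) → (0,1).
  (4,0) → (2,1).
  (4,1): now satisfied by earlier moves; stays.
Resulting grid:
A A A
A A A
A A B
A - B
- B B
Unsatisfied now: (2,2).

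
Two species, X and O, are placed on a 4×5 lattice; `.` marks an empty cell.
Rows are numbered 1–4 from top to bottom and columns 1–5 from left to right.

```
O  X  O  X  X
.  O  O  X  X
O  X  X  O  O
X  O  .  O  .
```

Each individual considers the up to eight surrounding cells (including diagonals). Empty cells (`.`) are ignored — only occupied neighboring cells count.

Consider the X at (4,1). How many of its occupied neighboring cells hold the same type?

Occupied neighbors of (4,1): (3,1)=O, (3,2)=X, (4,2)=O.
Same type (X): 1 of 3.

1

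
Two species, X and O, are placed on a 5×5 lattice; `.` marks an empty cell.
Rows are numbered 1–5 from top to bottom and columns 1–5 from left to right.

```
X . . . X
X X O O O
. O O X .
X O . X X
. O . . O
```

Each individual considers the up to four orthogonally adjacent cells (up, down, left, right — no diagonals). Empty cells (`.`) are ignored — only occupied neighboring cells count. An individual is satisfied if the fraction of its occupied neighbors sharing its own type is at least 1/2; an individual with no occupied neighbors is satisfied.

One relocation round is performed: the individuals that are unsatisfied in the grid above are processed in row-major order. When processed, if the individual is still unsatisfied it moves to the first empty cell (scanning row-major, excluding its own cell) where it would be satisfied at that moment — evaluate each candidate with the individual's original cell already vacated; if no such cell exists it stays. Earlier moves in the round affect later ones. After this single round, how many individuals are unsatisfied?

1

Initially unsatisfied (in order): (1,5), (2,2), (3,4), (4,1), (5,5).
  (1,5) → (1,2).
  (2,2): now satisfied by earlier moves; stays.
  (3,4) → (1,3).
  (4,1) → (1,4).
  (5,5) → (1,5).
Resulting grid:
X X X X O
X X O O O
. O O . .
. O . X X
. O . . .
Unsatisfied now: (1,4).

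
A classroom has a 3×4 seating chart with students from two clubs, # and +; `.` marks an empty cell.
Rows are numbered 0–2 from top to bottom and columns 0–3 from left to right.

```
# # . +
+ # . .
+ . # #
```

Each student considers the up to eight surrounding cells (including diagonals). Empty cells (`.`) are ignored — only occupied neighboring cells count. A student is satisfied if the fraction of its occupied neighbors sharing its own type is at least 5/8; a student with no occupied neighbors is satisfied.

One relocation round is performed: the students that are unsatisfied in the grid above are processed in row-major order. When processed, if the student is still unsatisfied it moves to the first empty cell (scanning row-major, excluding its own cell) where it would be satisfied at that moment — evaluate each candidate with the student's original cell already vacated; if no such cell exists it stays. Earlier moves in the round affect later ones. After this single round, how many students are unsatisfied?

Initially unsatisfied (in order): (1,0), (1,1), (2,0).
  (1,0): no empty cell satisfies it; stays.
  (1,1) → (1,2).
  (2,0): now satisfied by earlier moves; stays.
Resulting grid:
# # . +
+ . # .
+ . # #
Unsatisfied now: (0,0), (0,3), (1,0).

3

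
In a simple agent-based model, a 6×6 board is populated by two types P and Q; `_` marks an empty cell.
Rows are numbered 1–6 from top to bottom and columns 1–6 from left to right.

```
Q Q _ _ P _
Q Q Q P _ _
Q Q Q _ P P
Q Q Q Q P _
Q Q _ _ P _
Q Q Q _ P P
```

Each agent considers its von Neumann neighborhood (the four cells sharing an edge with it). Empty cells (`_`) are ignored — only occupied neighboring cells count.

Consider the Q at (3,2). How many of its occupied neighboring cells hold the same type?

4

Occupied neighbors of (3,2): (2,2)=Q, (4,2)=Q, (3,1)=Q, (3,3)=Q.
Same type (Q): 4 of 4.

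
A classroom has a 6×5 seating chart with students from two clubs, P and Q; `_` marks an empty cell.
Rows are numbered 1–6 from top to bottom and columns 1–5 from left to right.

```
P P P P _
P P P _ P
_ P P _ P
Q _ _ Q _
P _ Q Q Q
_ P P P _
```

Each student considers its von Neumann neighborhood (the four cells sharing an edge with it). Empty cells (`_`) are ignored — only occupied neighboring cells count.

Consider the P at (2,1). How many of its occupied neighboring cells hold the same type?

2

Occupied neighbors of (2,1): (1,1)=P, (2,2)=P.
Same type (P): 2 of 2.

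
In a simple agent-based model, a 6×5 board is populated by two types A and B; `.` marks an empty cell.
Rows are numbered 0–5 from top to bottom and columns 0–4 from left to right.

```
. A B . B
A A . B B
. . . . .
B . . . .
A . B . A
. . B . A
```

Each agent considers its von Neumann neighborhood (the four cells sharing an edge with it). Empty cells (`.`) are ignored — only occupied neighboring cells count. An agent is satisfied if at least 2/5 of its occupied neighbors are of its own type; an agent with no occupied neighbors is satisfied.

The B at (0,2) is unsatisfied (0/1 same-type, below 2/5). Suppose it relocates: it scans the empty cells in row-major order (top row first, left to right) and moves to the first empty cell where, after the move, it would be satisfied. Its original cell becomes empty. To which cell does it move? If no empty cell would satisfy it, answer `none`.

Vacating (0,2). Empty cells in order:
  (0,0): 0/2 same-type → still unsatisfied.
  (0,3): 2/2 same-type → satisfied — stop here.

(0,3)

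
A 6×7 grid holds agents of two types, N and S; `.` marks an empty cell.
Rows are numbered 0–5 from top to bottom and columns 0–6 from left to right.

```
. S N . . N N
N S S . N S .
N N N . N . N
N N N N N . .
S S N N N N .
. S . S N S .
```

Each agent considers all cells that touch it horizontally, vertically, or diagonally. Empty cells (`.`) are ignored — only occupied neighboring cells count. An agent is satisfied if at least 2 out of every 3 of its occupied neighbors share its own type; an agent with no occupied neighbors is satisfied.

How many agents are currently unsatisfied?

15

Row 0: (0,1)S 2/4 not · (0,2)N 0/3 not · (0,5)N 2/3 satisfied · (0,6)N 1/2 not
Row 1: (1,0)N 2/4 not · (1,1)S 2/7 not · (1,2)S 2/5 not · (1,4)N 2/3 satisfied · (1,5)S 0/5 not
Row 2: (2,0)N 4/5 satisfied · (2,1)N 6/8 satisfied · (2,2)N 4/6 satisfied · (2,4)N 3/4 satisfied · (2,6)N 0/1 not
Row 3: (3,0)N 3/5 not · (3,1)N 6/8 satisfied · (3,2)N 6/7 satisfied · (3,3)N 7/7 satisfied · (3,4)N 5/5 satisfied
Row 4: (4,0)S 2/4 not · (4,1)S 2/6 not · (4,2)N 4/7 not · (4,3)N 6/7 satisfied · (4,4)N 5/7 satisfied · (4,5)N 3/4 satisfied
Row 5: (5,1)S 2/3 satisfied · (5,3)S 0/4 not · (5,4)N 3/5 not · (5,5)S 0/3 not
Unsatisfied: (0,1), (0,2), (0,6), (1,0), (1,1), (1,2), (1,5), (2,6), (3,0), (4,0), (4,1), (4,2), (5,3), (5,4), (5,5) — 15 in total.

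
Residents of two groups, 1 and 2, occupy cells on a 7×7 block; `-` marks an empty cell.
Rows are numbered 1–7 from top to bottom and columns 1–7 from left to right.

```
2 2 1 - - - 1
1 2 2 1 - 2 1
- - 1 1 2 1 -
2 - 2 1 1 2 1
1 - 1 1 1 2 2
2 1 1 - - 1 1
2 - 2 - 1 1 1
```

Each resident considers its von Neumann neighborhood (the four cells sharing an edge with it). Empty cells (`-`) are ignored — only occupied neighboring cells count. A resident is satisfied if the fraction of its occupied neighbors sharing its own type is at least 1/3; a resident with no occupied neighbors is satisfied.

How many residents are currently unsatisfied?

12

(1,1)2 1/2 ✓
(1,2)2 2/3 ✓
(1,3)1 0/2 ✗
(1,7)1 1/1 ✓
(2,1)1 0/2 ✗
(2,2)2 2/3 ✓
(2,3)2 1/4 ✗
(2,4)1 1/2 ✓
(2,6)2 0/2 ✗
(2,7)1 1/2 ✓
(3,3)1 1/3 ✓
(3,4)1 3/4 ✓
(3,5)2 0/3 ✗
(3,6)1 0/3 ✗
(4,1)2 0/1 ✗
(4,3)2 0/3 ✗
(4,4)1 3/4 ✓
(4,5)1 2/4 ✓
(4,6)2 1/4 ✗
(4,7)1 0/2 ✗
(5,1)1 0/2 ✗
(5,3)1 2/3 ✓
(5,4)1 3/3 ✓
(5,5)1 2/3 ✓
(5,6)2 2/4 ✓
(5,7)2 1/3 ✓
(6,1)2 1/3 ✓
(6,2)1 1/2 ✓
(6,3)1 2/3 ✓
(6,6)1 2/3 ✓
(6,7)1 2/3 ✓
(7,1)2 1/1 ✓
(7,3)2 0/1 ✗
(7,5)1 1/1 ✓
(7,6)1 3/3 ✓
(7,7)1 2/2 ✓
Unsatisfied: (1,3), (2,1), (2,3), (2,6), (3,5), (3,6), (4,1), (4,3), (4,6), (4,7), (5,1), (7,3) — 12 in total.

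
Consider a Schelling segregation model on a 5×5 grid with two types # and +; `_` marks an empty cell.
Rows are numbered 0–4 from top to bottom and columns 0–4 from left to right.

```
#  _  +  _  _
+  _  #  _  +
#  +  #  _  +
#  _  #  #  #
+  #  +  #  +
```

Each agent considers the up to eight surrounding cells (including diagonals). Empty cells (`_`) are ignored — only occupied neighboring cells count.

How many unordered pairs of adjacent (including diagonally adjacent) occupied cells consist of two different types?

19

Scan each occupied cell's neighbors to the right and below (and the two forward diagonals) so each pair is counted once.
Row 0: #(0,0)–+(1,0)≠ +(0,2)–#(1,2)≠  → 2/2 unlike.
Row 1: +(1,0)–#(2,0)≠ +(1,0)–+(2,1)= #(1,2)–#(2,2)= #(1,2)–+(2,1)≠ +(1,4)–+(2,4)=  → 2/5 unlike.
Row 2: #(2,0)–+(2,1)≠ #(2,0)–#(3,0)= +(2,1)–#(2,2)≠ +(2,1)–#(3,2)≠ +(2,1)–#(3,0)≠ #(2,2)–#(3,2)= #(2,2)–#(3,3)= +(2,4)–#(3,4)≠ +(2,4)–#(3,3)≠  → 6/9 unlike.
Row 3: #(3,0)–+(4,0)≠ #(3,0)–#(4,1)= #(3,2)–#(3,3)= #(3,2)–+(4,2)≠ #(3,2)–#(4,3)= #(3,2)–#(4,1)= #(3,3)–#(3,4)= #(3,3)–#(4,3)= #(3,3)–+(4,4)≠ #(3,3)–+(4,2)≠ #(3,4)–+(4,4)≠ #(3,4)–#(4,3)=  → 5/12 unlike.
Row 4: +(4,0)–#(4,1)≠ #(4,1)–+(4,2)≠ +(4,2)–#(4,3)≠ #(4,3)–+(4,4)≠  → 4/4 unlike.
Total adjacent occupied pairs: 32; unlike-type pairs: 19.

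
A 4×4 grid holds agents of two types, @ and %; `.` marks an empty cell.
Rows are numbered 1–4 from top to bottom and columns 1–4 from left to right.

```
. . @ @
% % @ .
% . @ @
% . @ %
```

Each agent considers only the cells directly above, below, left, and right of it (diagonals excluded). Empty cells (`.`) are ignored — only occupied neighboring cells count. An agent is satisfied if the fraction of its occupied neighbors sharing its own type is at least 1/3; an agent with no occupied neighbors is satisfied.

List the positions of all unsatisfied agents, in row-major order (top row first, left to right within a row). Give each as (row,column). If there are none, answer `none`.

Row 1: (1,3)@ 2/2 ✓ · (1,4)@ 1/1 ✓
Row 2: (2,1)% 2/2 ✓ · (2,2)% 1/2 ✓ · (2,3)@ 2/3 ✓
Row 3: (3,1)% 2/2 ✓ · (3,3)@ 3/3 ✓ · (3,4)@ 1/2 ✓
Row 4: (4,1)% 1/1 ✓ · (4,3)@ 1/2 ✓ · (4,4)% 0/2 ✗

(4,4)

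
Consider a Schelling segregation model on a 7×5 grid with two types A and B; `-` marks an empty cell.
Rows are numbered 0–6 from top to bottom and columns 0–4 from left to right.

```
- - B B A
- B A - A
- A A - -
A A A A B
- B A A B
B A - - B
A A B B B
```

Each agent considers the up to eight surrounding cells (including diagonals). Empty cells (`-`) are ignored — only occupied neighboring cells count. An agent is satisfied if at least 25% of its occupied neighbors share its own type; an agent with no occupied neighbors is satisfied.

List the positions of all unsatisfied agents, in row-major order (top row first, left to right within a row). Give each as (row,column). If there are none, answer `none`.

(4,1)

Row 0: (0,2)B 2/3 satisfied · (0,3)B 1/4 satisfied · (0,4)A 1/2 satisfied
Row 1: (1,1)B 1/4 satisfied · (1,2)A 2/5 satisfied · (1,4)A 1/2 satisfied
Row 2: (2,1)A 5/6 satisfied · (2,2)A 5/6 satisfied
Row 3: (3,0)A 2/3 satisfied · (3,1)A 5/6 satisfied · (3,2)A 6/7 satisfied · (3,3)A 4/6 satisfied · (3,4)B 1/3 satisfied
Row 4: (4,1)B 1/6 not · (4,2)A 5/6 satisfied · (4,3)A 3/6 satisfied · (4,4)B 2/4 satisfied
Row 5: (5,0)B 1/4 satisfied · (5,1)A 3/6 satisfied · (5,4)B 3/4 satisfied
Row 6: (6,0)A 2/3 satisfied · (6,1)A 2/4 satisfied · (6,2)B 1/3 satisfied · (6,3)B 3/3 satisfied · (6,4)B 2/2 satisfied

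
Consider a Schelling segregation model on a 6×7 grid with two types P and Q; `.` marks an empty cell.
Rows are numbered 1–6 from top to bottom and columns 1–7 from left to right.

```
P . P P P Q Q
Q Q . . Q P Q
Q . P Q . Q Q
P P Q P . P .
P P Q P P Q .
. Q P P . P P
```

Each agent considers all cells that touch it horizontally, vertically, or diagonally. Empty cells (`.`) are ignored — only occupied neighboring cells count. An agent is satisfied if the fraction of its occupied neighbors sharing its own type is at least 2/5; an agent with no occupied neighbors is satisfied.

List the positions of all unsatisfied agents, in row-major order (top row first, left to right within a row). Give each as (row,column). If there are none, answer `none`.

Row 1: (1,1)P 0/2 unhappy · (1,3)P 1/2 ok · (1,4)P 2/3 ok · (1,5)P 2/4 ok · (1,6)Q 3/5 ok · (1,7)Q 2/3 ok
Row 2: (2,1)Q 2/3 ok · (2,2)Q 2/5 ok · (2,5)Q 3/6 ok · (2,6)P 1/7 unhappy · (2,7)Q 4/5 ok
Row 3: (3,1)Q 2/4 ok · (3,3)P 2/5 ok · (3,4)Q 2/4 ok · (3,6)Q 3/5 ok · (3,7)Q 2/4 ok
Row 4: (4,1)P 3/4 ok · (4,2)P 4/7 ok · (4,3)Q 2/7 unhappy · (4,4)P 3/6 ok · (4,6)P 1/4 unhappy
Row 5: (5,1)P 3/4 ok · (5,2)P 4/7 ok · (5,3)Q 2/8 unhappy · (5,4)P 4/6 ok · (5,5)P 5/6 ok · (5,6)Q 0/4 unhappy
Row 6: (6,2)Q 1/4 unhappy · (6,3)P 3/5 ok · (6,4)P 3/4 ok · (6,6)P 2/3 ok · (6,7)P 1/2 ok

(1,1), (2,6), (4,3), (4,6), (5,3), (5,6), (6,2)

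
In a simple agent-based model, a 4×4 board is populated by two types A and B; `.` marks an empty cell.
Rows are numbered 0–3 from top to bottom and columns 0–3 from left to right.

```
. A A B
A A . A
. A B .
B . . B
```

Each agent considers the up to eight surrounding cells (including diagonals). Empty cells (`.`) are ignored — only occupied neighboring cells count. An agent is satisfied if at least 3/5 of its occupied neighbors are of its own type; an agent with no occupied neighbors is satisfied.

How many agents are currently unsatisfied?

(0,1)A 3/3 ok
(0,2)A 3/4 ok
(0,3)B 0/2 unhappy
(1,0)A 3/3 ok
(1,1)A 4/5 ok
(1,3)A 1/3 unhappy
(2,1)A 2/4 unhappy
(2,2)B 1/4 unhappy
(3,0)B 0/1 unhappy
(3,3)B 1/1 ok
Unsatisfied: (0,3), (1,3), (2,1), (2,2), (3,0) — 5 in total.

5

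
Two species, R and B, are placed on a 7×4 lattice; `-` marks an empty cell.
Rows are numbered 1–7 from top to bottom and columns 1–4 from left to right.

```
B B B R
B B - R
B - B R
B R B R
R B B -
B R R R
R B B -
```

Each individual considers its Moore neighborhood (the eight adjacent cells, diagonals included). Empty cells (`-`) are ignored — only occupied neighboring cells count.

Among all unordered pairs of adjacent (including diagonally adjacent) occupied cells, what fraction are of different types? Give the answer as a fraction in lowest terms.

Scan each occupied cell's neighbors to the right and below (and the two forward diagonals) so each pair is counted once.
From row 1: 2 unlike of 10 pairs (running 2/10).
From row 2: 1 unlike of 6 pairs (running 3/16).
From row 3: 5 unlike of 8 pairs (running 8/24).
From row 4: 7 unlike of 11 pairs (running 15/35).
From row 5: 7 unlike of 10 pairs (running 22/45).
From row 6: 7 unlike of 11 pairs (running 29/56).
From row 7: 1 unlike of 2 pairs (running 30/58).
Total adjacent occupied pairs: 58; unlike-type pairs: 30.
30/58 reduces to 15/29.

15/29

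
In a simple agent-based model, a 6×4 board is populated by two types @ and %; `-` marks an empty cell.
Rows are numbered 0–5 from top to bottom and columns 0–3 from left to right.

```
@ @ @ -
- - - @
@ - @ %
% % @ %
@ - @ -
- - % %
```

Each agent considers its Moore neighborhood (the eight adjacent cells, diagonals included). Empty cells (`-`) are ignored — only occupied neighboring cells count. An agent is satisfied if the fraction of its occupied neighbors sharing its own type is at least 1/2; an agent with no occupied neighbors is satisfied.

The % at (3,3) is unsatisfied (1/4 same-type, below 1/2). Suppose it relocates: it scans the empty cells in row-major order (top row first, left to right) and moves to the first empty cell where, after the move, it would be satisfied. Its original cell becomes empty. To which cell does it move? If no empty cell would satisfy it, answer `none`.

Vacating (3,3). Empty cells in order:
  (0,3): 0/2 same-type → still unsatisfied.
  (1,0): 0/3 same-type → still unsatisfied.
  (1,1): 0/5 same-type → still unsatisfied.
  (1,2): 1/5 same-type → still unsatisfied.
  (2,1): 2/5 same-type → still unsatisfied.
  (4,1): 3/6 same-type → satisfied — stop here.

(4,1)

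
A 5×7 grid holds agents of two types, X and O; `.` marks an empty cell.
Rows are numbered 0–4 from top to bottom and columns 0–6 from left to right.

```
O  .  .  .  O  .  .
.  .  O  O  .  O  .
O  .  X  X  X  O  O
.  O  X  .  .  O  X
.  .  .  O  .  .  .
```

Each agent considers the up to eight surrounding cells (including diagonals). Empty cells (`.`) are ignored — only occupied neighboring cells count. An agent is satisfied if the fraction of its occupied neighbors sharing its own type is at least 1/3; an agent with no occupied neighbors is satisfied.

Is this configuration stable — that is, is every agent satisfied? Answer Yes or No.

No

(0,0)O 0/0 ok
(0,4)O 2/2 ok
(1,2)O 1/3 ok
(1,3)O 2/5 ok
(1,5)O 3/4 ok
(2,0)O 1/1 ok
(2,2)X 2/5 ok
(2,3)X 3/5 ok
(2,4)X 1/5 unhappy
(2,5)O 3/5 ok
(2,6)O 3/4 ok
(3,1)O 1/3 ok
(3,2)X 2/4 ok
(3,5)O 2/4 ok
(3,6)X 0/3 unhappy
(4,3)O 0/1 unhappy
For instance (2,4) has only 1/5 same-type neighbors, below 1/3.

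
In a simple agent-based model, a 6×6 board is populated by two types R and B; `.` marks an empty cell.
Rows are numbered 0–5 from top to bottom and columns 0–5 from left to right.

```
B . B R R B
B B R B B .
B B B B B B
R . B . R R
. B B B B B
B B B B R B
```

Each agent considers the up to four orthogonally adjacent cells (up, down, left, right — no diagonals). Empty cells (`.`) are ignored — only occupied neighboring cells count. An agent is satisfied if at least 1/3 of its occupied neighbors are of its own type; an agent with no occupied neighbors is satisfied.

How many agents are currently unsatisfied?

5

(0,0)B 1/1 ✓
(0,2)B 0/2 ✗
(0,3)R 1/3 ✓
(0,4)R 1/3 ✓
(0,5)B 0/1 ✗
(1,0)B 3/3 ✓
(1,1)B 2/3 ✓
(1,2)R 0/4 ✗
(1,3)B 2/4 ✓
(1,4)B 2/3 ✓
(2,0)B 2/3 ✓
(2,1)B 3/3 ✓
(2,2)B 3/4 ✓
(2,3)B 3/3 ✓
(2,4)B 3/4 ✓
(2,5)B 1/2 ✓
(3,0)R 0/1 ✗
(3,2)B 2/2 ✓
(3,4)R 1/3 ✓
(3,5)R 1/3 ✓
(4,1)B 2/2 ✓
(4,2)B 4/4 ✓
(4,3)B 3/3 ✓
(4,4)B 2/4 ✓
(4,5)B 2/3 ✓
(5,0)B 1/1 ✓
(5,1)B 3/3 ✓
(5,2)B 3/3 ✓
(5,3)B 2/3 ✓
(5,4)R 0/3 ✗
(5,5)B 1/2 ✓
Unsatisfied: (0,2), (0,5), (1,2), (3,0), (5,4) — 5 in total.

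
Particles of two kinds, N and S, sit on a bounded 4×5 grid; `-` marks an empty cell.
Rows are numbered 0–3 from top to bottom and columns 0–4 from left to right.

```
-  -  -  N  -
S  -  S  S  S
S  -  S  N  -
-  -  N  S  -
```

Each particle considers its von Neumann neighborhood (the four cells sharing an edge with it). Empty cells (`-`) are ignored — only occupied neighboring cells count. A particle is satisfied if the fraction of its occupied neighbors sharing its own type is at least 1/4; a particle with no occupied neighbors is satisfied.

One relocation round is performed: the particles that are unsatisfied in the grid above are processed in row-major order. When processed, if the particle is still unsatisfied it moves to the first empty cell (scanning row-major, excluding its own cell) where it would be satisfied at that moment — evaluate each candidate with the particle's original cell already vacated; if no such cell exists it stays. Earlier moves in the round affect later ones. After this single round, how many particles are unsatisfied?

0

Initially unsatisfied (in order): (0,3), (2,3), (3,2), (3,3).
  (0,3) → (0,1).
  (2,3) → (0,0).
  (3,2) → (0,2).
  (3,3): now satisfied by earlier moves; stays.
Resulting grid:
N N N - -
S - S S S
S - S - -
- - - S -
All satisfied now.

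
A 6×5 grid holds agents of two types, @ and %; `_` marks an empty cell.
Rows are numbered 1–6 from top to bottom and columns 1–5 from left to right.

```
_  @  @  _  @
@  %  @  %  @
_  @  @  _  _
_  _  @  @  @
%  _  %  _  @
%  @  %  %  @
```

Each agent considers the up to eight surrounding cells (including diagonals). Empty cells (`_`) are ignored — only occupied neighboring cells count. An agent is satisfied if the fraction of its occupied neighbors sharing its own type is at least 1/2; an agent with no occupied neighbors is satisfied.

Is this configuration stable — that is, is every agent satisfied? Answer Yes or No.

Row 1: (1,2)@ 3/4 ok · (1,3)@ 2/4 ok · (1,5)@ 1/2 ok
Row 2: (2,1)@ 2/3 ok · (2,2)% 0/6 unhappy · (2,3)@ 4/6 ok · (2,4)% 0/5 unhappy · (2,5)@ 1/2 ok
Row 3: (3,2)@ 4/5 ok · (3,3)@ 4/6 ok
Row 4: (4,3)@ 3/4 ok · (4,4)@ 4/5 ok · (4,5)@ 2/2 ok
Row 5: (5,1)% 1/2 ok · (5,3)% 2/5 unhappy · (5,5)@ 3/4 ok
Row 6: (6,1)% 1/2 ok · (6,2)@ 0/4 unhappy · (6,3)% 2/3 ok · (6,4)% 2/4 ok · (6,5)@ 1/2 ok
For instance (2,2) has only 0/6 same-type neighbors, below 1/2.

No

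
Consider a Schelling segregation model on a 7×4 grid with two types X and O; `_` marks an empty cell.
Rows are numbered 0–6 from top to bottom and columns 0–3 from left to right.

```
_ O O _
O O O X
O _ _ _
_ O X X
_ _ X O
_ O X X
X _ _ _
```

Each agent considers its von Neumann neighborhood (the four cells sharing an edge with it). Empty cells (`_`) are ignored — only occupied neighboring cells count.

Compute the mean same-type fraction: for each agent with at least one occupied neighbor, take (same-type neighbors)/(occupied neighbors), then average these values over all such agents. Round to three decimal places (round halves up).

0.578

(0,1)O 2/2
(0,2)O 2/2
(1,0)O 2/2
(1,1)O 3/3
(1,2)O 2/3
(1,3)X 0/1
(2,0)O 1/1
(3,1)O 0/1
(3,2)X 2/3
(3,3)X 1/2
(4,2)X 2/3
(4,3)O 0/3
(5,1)O 0/1
(5,2)X 2/3
(5,3)X 1/2
(6,0)X — no occupied neighbors
Sum over 15 agents: 2/2 + 2/2 + 2/2 + 3/3 + 2/3 + 0/1 + 1/1 + 0/1 + 2/3 + 1/2 + 2/3 + 0/3 + 0/1 + 2/3 + 1/2 = 26/3; mean = 26/3 ÷ 15 = 26/45 = 0.577777… → 0.578.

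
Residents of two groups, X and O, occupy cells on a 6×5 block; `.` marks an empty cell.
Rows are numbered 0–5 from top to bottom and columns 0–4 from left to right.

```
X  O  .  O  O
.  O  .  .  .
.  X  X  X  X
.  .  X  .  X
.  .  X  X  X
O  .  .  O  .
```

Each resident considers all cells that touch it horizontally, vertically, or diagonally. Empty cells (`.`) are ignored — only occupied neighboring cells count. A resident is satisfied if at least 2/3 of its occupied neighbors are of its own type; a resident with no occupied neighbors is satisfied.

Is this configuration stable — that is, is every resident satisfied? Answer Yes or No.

No

Row 0: (0,0)X 0/2 unhappy · (0,1)O 1/2 unhappy · (0,3)O 1/1 ok · (0,4)O 1/1 ok
Row 1: (1,1)O 1/4 unhappy
Row 2: (2,1)X 2/3 ok · (2,2)X 3/4 ok · (2,3)X 4/4 ok · (2,4)X 2/2 ok
Row 3: (3,2)X 5/5 ok · (3,4)X 4/4 ok
Row 4: (4,2)X 2/3 ok · (4,3)X 4/5 ok · (4,4)X 2/3 ok
Row 5: (5,0)O 0/0 ok · (5,3)O 0/3 unhappy
For instance (0,0) has only 0/2 same-type neighbors, below 2/3.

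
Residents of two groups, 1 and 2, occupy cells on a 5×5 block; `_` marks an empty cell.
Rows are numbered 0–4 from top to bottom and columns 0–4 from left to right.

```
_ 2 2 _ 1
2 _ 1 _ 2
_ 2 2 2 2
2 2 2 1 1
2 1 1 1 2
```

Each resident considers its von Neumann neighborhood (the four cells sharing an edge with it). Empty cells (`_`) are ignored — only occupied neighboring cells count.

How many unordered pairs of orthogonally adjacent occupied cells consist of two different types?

Scan each occupied cell's neighbors to the right and below so each pair is counted once.
From row 0: 2 unlike of 3 pairs (running 2/3).
From row 1: 1 unlike of 2 pairs (running 3/5).
From row 2: 2 unlike of 7 pairs (running 5/12).
From row 3: 4 unlike of 9 pairs (running 9/21).
From row 4: 2 unlike of 4 pairs (running 11/25).
Total adjacent occupied pairs: 25; unlike-type pairs: 11.

11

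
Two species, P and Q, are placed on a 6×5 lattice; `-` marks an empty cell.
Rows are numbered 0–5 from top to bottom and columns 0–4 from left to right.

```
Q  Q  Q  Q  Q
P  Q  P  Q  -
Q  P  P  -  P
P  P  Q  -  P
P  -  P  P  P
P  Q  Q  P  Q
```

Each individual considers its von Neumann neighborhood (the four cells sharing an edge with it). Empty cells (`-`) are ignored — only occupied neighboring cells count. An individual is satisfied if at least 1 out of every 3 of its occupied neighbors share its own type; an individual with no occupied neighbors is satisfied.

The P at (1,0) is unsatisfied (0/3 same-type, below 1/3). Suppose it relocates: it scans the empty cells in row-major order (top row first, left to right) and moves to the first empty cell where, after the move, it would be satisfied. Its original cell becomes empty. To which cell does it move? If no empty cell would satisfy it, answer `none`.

Vacating (1,0). Empty cells in order:
  (1,4): 1/3 same-type → satisfied — stop here.

(1,4)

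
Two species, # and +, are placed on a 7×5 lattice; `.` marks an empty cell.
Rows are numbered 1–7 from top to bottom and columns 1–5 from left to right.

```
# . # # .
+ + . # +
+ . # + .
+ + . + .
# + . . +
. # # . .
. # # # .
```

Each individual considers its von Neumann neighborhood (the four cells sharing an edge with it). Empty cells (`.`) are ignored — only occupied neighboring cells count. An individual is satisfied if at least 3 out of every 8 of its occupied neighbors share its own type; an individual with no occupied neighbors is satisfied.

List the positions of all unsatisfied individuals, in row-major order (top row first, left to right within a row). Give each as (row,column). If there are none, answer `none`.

(1,1), (2,4), (2,5), (3,3), (3,4), (5,1), (5,2)

Row 1: (1,1)# 0/1 ✗ · (1,3)# 1/1 ✓ · (1,4)# 2/2 ✓
Row 2: (2,1)+ 2/3 ✓ · (2,2)+ 1/1 ✓ · (2,4)# 1/3 ✗ · (2,5)+ 0/1 ✗
Row 3: (3,1)+ 2/2 ✓ · (3,3)# 0/1 ✗ · (3,4)+ 1/3 ✗
Row 4: (4,1)+ 2/3 ✓ · (4,2)+ 2/2 ✓ · (4,4)+ 1/1 ✓
Row 5: (5,1)# 0/2 ✗ · (5,2)+ 1/3 ✗ · (5,5)+ 0/0 ✓
Row 6: (6,2)# 2/3 ✓ · (6,3)# 2/2 ✓
Row 7: (7,2)# 2/2 ✓ · (7,3)# 3/3 ✓ · (7,4)# 1/1 ✓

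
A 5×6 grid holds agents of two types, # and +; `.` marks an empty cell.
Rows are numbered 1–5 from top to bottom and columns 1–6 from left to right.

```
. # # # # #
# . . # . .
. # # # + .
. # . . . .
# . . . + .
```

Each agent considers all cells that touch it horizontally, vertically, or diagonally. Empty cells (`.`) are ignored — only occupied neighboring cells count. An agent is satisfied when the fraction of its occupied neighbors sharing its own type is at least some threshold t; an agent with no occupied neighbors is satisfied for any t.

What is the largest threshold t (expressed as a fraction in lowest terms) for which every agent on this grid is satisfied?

0/1

(1,2)# 2/2
(1,3)# 3/3
(1,4)# 3/3
(1,5)# 3/3
(1,6)# 1/1
(2,1)# 2/2
(2,4)# 5/6
(3,2)# 3/3
(3,3)# 4/4
(3,4)# 2/3
(3,5)+ 0/2
(4,2)# 3/3
(5,1)# 1/1
(5,5)+ — no occupied neighbors
The smallest same-type fraction is 0/2 at (3,5), which reduces to 0/1. Any threshold above that leaves this agent unsatisfied.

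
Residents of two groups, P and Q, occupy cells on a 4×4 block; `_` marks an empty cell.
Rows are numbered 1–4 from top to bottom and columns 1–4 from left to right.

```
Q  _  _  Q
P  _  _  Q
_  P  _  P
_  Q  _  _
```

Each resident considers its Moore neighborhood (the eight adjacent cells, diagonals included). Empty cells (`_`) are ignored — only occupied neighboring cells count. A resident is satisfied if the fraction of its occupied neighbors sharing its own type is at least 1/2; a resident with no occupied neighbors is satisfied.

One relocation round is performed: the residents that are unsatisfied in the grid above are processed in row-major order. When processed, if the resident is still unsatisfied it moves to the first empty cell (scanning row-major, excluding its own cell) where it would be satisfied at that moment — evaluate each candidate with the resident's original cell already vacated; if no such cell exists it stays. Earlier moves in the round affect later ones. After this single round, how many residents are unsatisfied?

0

Initially unsatisfied (in order): (1,1), (3,4), (4,2).
  (1,1) → (1,3).
  (3,4) → (1,1).
  (4,2) → (2,3).
Resulting grid:
P _ Q Q
P _ Q Q
_ P _ _
_ _ _ _
All satisfied now.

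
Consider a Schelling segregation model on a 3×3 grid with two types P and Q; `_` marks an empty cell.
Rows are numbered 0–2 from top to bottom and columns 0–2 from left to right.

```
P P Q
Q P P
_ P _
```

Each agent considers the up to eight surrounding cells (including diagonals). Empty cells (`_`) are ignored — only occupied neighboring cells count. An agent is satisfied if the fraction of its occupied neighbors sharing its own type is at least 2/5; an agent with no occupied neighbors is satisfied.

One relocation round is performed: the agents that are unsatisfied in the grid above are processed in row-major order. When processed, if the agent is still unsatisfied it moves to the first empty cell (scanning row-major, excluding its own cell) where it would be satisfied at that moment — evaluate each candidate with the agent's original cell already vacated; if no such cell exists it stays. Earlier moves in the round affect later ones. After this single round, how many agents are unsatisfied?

Initially unsatisfied (in order): (0,2), (1,0).
  (0,2): no empty cell satisfies it; stays.
  (1,0): no empty cell satisfies it; stays.
Resulting grid:
P P Q
Q P P
_ P _
Unsatisfied now: (0,2), (1,0).

2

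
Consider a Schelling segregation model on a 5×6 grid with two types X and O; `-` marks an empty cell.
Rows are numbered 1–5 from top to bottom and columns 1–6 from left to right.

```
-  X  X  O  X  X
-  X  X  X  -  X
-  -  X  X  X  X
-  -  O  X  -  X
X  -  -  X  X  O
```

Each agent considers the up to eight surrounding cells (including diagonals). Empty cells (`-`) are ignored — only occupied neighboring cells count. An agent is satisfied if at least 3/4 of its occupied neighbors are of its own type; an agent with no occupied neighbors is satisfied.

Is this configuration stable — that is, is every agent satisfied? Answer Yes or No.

No

Row 1: (1,2)X 3/3 satisfied · (1,3)X 4/5 satisfied · (1,4)O 0/4 not · (1,5)X 3/4 satisfied · (1,6)X 2/2 satisfied
Row 2: (2,2)X 4/4 satisfied · (2,3)X 6/7 satisfied · (2,4)X 6/7 satisfied · (2,6)X 4/4 satisfied
Row 3: (3,3)X 5/6 satisfied · (3,4)X 5/6 satisfied · (3,5)X 6/6 satisfied · (3,6)X 3/3 satisfied
Row 4: (4,3)O 0/4 not · (4,4)X 5/6 satisfied · (4,6)X 3/4 satisfied
Row 5: (5,1)X 0/0 satisfied · (5,4)X 2/3 not · (5,5)X 3/4 satisfied · (5,6)O 0/2 not
For instance (1,4) has only 0/4 same-type neighbors, below 3/4.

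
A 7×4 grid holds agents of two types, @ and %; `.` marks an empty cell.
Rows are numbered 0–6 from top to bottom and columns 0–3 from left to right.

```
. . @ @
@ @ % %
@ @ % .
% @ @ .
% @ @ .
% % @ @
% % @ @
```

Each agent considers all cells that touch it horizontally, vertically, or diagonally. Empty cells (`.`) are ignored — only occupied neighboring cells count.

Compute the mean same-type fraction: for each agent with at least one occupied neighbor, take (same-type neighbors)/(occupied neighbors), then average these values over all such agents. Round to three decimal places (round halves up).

(0,2)@ 2/4
(0,3)@ 1/3
(1,0)@ 3/3
(1,1)@ 4/6
(1,2)% 2/6
(1,3)% 2/4
(2,0)@ 4/5
(2,1)@ 5/8
(2,2)% 2/6
(3,0)% 1/5
(3,1)@ 5/8
(3,2)@ 4/5
(4,0)% 3/5
(4,1)@ 4/8
(4,2)@ 5/6
(5,0)% 4/5
(5,1)% 4/8
(5,2)@ 5/7
(5,3)@ 4/4
(6,0)% 3/3
(6,1)% 3/5
(6,2)@ 3/5
(6,3)@ 3/3
Sum over 23 agents: 2/4 + 1/3 + 3/3 + 4/6 + 2/6 + 2/4 + 4/5 + 5/8 + 2/6 + 1/5 + 5/8 + 4/5 + 3/5 + 4/8 + 5/6 + 4/5 + 4/8 + 5/7 + 4/4 + 3/3 + 3/5 + 3/5 + 3/3 = 2081/140; mean = 2081/140 ÷ 23 = 2081/3220 = 0.646273… → 0.646.

0.646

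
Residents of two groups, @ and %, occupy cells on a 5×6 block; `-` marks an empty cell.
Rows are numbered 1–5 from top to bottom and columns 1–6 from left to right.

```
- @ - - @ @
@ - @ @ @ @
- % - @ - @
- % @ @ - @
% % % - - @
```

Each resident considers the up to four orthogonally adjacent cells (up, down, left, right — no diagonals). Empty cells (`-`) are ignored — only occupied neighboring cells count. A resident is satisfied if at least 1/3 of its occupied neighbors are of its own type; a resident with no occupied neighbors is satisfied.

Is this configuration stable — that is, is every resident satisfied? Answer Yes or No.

(1,2)@ 0/0 ✓
(1,5)@ 2/2 ✓
(1,6)@ 2/2 ✓
(2,1)@ 0/0 ✓
(2,3)@ 1/1 ✓
(2,4)@ 3/3 ✓
(2,5)@ 3/3 ✓
(2,6)@ 3/3 ✓
(3,2)% 1/1 ✓
(3,4)@ 2/2 ✓
(3,6)@ 2/2 ✓
(4,2)% 2/3 ✓
(4,3)@ 1/3 ✓
(4,4)@ 2/2 ✓
(4,6)@ 2/2 ✓
(5,1)% 1/1 ✓
(5,2)% 3/3 ✓
(5,3)% 1/2 ✓
(5,6)@ 1/1 ✓
All meet the threshold, so the configuration is stable.

Yes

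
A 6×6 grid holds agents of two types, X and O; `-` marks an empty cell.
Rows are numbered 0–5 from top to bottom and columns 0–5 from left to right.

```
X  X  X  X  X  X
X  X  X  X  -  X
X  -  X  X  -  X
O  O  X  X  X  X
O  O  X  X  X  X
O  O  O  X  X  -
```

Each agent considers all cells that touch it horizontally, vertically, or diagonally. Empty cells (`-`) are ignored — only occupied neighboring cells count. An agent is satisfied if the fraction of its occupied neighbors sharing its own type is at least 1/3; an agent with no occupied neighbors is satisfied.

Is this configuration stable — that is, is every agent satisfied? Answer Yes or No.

Row 0: (0,0)X 3/3 ✓ · (0,1)X 5/5 ✓ · (0,2)X 5/5 ✓ · (0,3)X 4/4 ✓ · (0,4)X 4/4 ✓ · (0,5)X 2/2 ✓
Row 1: (1,0)X 4/4 ✓ · (1,1)X 7/7 ✓ · (1,2)X 7/7 ✓ · (1,3)X 6/6 ✓ · (1,5)X 3/3 ✓
Row 2: (2,0)X 2/4 ✓ · (2,2)X 6/7 ✓ · (2,3)X 6/6 ✓ · (2,5)X 3/3 ✓
Row 3: (3,0)O 3/4 ✓ · (3,1)O 3/7 ✓ · (3,2)X 5/7 ✓ · (3,3)X 7/7 ✓ · (3,4)X 7/7 ✓ · (3,5)X 4/4 ✓
Row 4: (4,0)O 5/5 ✓ · (4,1)O 6/8 ✓ · (4,2)X 4/8 ✓ · (4,3)X 7/8 ✓ · (4,4)X 7/7 ✓ · (4,5)X 4/4 ✓
Row 5: (5,0)O 3/3 ✓ · (5,1)O 4/5 ✓ · (5,2)O 2/5 ✓ · (5,3)X 4/5 ✓ · (5,4)X 4/4 ✓
All meet the threshold, so the configuration is stable.

Yes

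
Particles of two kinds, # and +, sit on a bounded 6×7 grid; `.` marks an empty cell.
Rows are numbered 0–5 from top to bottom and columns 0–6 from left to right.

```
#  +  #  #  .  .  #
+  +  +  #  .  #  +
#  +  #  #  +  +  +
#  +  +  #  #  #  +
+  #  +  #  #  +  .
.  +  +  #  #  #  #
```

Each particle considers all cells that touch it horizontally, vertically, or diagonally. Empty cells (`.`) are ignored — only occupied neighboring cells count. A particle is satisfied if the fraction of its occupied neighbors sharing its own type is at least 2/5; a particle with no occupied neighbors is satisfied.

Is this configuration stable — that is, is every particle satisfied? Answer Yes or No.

Row 0: (0,0)# 0/3 ✗ · (0,1)+ 3/5 ✓ · (0,2)# 2/5 ✓ · (0,3)# 2/3 ✓ · (0,6)# 1/2 ✓
Row 1: (1,0)+ 3/5 ✓ · (1,1)+ 4/8 ✓ · (1,2)+ 3/8 ✗ · (1,3)# 4/6 ✓ · (1,5)# 1/5 ✗ · (1,6)+ 2/4 ✓
Row 2: (2,0)# 1/5 ✗ · (2,1)+ 5/8 ✓ · (2,2)# 3/8 ✗ · (2,3)# 4/7 ✓ · (2,4)+ 1/7 ✗ · (2,5)+ 4/7 ✓ · (2,6)+ 3/5 ✓
Row 3: (3,0)# 2/5 ✓ · (3,1)+ 4/8 ✓ · (3,2)+ 3/8 ✗ · (3,3)# 5/8 ✓ · (3,4)# 5/8 ✓ · (3,5)# 2/7 ✗ · (3,6)+ 3/4 ✓
Row 4: (4,0)+ 2/4 ✓ · (4,1)# 1/7 ✗ · (4,2)+ 4/8 ✓ · (4,3)# 5/8 ✓ · (4,4)# 7/8 ✓ · (4,5)+ 1/7 ✗
Row 5: (5,1)+ 3/4 ✓ · (5,2)+ 2/5 ✓ · (5,3)# 3/5 ✓ · (5,4)# 4/5 ✓ · (5,5)# 3/4 ✓ · (5,6)# 1/2 ✓
For instance (0,0) has only 0/3 same-type neighbors, below 2/5.

No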